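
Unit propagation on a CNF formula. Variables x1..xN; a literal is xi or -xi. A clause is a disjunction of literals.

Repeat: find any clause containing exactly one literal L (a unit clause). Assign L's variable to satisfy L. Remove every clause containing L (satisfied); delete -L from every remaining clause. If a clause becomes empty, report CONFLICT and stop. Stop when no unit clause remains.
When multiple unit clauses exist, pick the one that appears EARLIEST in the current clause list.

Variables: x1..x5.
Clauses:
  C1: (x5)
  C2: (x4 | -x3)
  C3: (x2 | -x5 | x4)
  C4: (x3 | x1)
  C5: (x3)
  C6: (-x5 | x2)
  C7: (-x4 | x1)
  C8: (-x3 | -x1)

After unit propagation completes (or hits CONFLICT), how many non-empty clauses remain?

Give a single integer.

Answer: 0

Derivation:
unit clause [5] forces x5=T; simplify:
  drop -5 from [2, -5, 4] -> [2, 4]
  drop -5 from [-5, 2] -> [2]
  satisfied 1 clause(s); 7 remain; assigned so far: [5]
unit clause [3] forces x3=T; simplify:
  drop -3 from [4, -3] -> [4]
  drop -3 from [-3, -1] -> [-1]
  satisfied 2 clause(s); 5 remain; assigned so far: [3, 5]
unit clause [4] forces x4=T; simplify:
  drop -4 from [-4, 1] -> [1]
  satisfied 2 clause(s); 3 remain; assigned so far: [3, 4, 5]
unit clause [2] forces x2=T; simplify:
  satisfied 1 clause(s); 2 remain; assigned so far: [2, 3, 4, 5]
unit clause [1] forces x1=T; simplify:
  drop -1 from [-1] -> [] (empty!)
  satisfied 1 clause(s); 1 remain; assigned so far: [1, 2, 3, 4, 5]
CONFLICT (empty clause)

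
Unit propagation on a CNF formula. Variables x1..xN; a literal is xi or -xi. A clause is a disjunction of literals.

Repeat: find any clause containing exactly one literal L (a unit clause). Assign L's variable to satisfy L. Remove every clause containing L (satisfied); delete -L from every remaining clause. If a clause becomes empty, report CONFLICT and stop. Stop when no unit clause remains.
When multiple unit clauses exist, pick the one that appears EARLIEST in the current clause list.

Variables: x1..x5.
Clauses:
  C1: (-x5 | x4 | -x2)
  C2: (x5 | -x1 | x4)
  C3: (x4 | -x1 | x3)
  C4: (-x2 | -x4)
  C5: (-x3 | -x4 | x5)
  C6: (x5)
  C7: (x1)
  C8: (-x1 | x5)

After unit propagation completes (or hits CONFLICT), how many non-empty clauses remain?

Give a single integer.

unit clause [5] forces x5=T; simplify:
  drop -5 from [-5, 4, -2] -> [4, -2]
  satisfied 4 clause(s); 4 remain; assigned so far: [5]
unit clause [1] forces x1=T; simplify:
  drop -1 from [4, -1, 3] -> [4, 3]
  satisfied 1 clause(s); 3 remain; assigned so far: [1, 5]

Answer: 3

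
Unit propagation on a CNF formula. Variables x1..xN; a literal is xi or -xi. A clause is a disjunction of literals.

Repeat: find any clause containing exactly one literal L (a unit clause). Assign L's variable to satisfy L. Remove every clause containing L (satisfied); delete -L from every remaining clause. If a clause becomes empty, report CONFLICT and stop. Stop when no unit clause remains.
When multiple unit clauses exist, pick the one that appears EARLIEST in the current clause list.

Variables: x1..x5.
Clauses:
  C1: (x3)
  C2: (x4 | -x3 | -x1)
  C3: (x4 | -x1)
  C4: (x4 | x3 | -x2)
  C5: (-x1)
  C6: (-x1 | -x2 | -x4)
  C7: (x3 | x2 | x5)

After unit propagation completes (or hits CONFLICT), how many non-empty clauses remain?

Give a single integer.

unit clause [3] forces x3=T; simplify:
  drop -3 from [4, -3, -1] -> [4, -1]
  satisfied 3 clause(s); 4 remain; assigned so far: [3]
unit clause [-1] forces x1=F; simplify:
  satisfied 4 clause(s); 0 remain; assigned so far: [1, 3]

Answer: 0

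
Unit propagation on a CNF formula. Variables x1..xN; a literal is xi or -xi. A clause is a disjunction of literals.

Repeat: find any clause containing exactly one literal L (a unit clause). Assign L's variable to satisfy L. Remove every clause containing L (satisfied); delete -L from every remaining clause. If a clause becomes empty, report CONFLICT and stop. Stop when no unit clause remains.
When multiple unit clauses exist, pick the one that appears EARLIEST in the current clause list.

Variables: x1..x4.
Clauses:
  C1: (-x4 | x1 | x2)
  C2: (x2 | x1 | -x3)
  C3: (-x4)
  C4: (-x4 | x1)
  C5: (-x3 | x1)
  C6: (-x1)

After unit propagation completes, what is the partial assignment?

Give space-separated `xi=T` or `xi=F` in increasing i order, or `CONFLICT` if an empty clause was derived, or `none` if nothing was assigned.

unit clause [-4] forces x4=F; simplify:
  satisfied 3 clause(s); 3 remain; assigned so far: [4]
unit clause [-1] forces x1=F; simplify:
  drop 1 from [2, 1, -3] -> [2, -3]
  drop 1 from [-3, 1] -> [-3]
  satisfied 1 clause(s); 2 remain; assigned so far: [1, 4]
unit clause [-3] forces x3=F; simplify:
  satisfied 2 clause(s); 0 remain; assigned so far: [1, 3, 4]

Answer: x1=F x3=F x4=F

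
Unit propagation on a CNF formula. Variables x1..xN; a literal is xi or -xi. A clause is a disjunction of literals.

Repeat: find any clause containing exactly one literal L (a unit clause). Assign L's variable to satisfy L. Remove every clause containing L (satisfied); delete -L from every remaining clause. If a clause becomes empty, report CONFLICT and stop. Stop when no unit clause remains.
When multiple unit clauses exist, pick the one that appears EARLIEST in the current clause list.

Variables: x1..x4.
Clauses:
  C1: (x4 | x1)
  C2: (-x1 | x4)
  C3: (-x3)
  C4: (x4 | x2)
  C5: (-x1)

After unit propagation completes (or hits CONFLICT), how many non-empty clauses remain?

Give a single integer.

unit clause [-3] forces x3=F; simplify:
  satisfied 1 clause(s); 4 remain; assigned so far: [3]
unit clause [-1] forces x1=F; simplify:
  drop 1 from [4, 1] -> [4]
  satisfied 2 clause(s); 2 remain; assigned so far: [1, 3]
unit clause [4] forces x4=T; simplify:
  satisfied 2 clause(s); 0 remain; assigned so far: [1, 3, 4]

Answer: 0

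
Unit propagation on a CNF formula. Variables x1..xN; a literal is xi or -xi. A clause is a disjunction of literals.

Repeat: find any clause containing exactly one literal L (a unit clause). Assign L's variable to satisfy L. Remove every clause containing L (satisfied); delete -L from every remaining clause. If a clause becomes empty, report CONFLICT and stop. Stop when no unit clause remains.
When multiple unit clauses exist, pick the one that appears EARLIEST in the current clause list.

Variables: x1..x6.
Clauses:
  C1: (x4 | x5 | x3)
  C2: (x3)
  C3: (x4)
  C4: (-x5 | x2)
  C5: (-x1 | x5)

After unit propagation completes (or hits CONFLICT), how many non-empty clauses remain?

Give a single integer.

Answer: 2

Derivation:
unit clause [3] forces x3=T; simplify:
  satisfied 2 clause(s); 3 remain; assigned so far: [3]
unit clause [4] forces x4=T; simplify:
  satisfied 1 clause(s); 2 remain; assigned so far: [3, 4]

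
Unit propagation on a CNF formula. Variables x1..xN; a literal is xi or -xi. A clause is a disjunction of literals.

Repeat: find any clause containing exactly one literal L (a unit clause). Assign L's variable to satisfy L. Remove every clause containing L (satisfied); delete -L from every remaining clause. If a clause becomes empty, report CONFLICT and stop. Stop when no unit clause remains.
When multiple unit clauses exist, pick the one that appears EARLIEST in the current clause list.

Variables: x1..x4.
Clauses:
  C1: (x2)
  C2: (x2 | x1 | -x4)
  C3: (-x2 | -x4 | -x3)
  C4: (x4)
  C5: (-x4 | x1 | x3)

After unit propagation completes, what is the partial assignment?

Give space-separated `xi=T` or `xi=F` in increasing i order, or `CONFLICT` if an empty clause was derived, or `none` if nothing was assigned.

unit clause [2] forces x2=T; simplify:
  drop -2 from [-2, -4, -3] -> [-4, -3]
  satisfied 2 clause(s); 3 remain; assigned so far: [2]
unit clause [4] forces x4=T; simplify:
  drop -4 from [-4, -3] -> [-3]
  drop -4 from [-4, 1, 3] -> [1, 3]
  satisfied 1 clause(s); 2 remain; assigned so far: [2, 4]
unit clause [-3] forces x3=F; simplify:
  drop 3 from [1, 3] -> [1]
  satisfied 1 clause(s); 1 remain; assigned so far: [2, 3, 4]
unit clause [1] forces x1=T; simplify:
  satisfied 1 clause(s); 0 remain; assigned so far: [1, 2, 3, 4]

Answer: x1=T x2=T x3=F x4=T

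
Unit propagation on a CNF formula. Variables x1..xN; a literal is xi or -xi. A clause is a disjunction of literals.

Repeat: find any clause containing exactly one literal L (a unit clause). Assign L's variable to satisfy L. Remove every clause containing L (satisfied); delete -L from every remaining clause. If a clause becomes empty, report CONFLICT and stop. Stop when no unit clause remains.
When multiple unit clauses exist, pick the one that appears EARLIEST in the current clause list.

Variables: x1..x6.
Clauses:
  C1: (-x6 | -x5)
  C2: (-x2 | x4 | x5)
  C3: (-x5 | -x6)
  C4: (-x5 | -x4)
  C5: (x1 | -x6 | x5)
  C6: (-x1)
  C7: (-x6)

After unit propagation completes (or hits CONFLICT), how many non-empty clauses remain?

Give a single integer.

unit clause [-1] forces x1=F; simplify:
  drop 1 from [1, -6, 5] -> [-6, 5]
  satisfied 1 clause(s); 6 remain; assigned so far: [1]
unit clause [-6] forces x6=F; simplify:
  satisfied 4 clause(s); 2 remain; assigned so far: [1, 6]

Answer: 2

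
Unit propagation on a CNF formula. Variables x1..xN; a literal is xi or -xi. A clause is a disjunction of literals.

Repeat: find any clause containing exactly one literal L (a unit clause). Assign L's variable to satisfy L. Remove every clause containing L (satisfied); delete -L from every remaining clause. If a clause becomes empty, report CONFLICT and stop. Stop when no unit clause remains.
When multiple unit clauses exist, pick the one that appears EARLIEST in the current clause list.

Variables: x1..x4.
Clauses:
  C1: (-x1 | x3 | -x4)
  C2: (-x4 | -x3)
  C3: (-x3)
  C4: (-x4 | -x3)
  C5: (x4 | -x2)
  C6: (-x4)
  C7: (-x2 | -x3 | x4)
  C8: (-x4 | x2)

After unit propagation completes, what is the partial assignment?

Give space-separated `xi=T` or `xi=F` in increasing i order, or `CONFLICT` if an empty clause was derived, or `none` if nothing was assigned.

Answer: x2=F x3=F x4=F

Derivation:
unit clause [-3] forces x3=F; simplify:
  drop 3 from [-1, 3, -4] -> [-1, -4]
  satisfied 4 clause(s); 4 remain; assigned so far: [3]
unit clause [-4] forces x4=F; simplify:
  drop 4 from [4, -2] -> [-2]
  satisfied 3 clause(s); 1 remain; assigned so far: [3, 4]
unit clause [-2] forces x2=F; simplify:
  satisfied 1 clause(s); 0 remain; assigned so far: [2, 3, 4]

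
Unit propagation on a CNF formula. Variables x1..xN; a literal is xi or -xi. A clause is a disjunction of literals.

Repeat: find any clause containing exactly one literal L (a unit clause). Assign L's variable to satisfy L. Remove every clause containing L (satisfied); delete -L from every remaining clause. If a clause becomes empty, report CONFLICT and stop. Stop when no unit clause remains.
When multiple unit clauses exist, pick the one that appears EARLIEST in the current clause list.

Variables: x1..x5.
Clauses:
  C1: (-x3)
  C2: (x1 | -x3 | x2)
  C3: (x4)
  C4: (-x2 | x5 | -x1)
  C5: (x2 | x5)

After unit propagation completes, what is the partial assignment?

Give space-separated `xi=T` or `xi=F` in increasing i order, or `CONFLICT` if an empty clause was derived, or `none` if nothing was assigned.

Answer: x3=F x4=T

Derivation:
unit clause [-3] forces x3=F; simplify:
  satisfied 2 clause(s); 3 remain; assigned so far: [3]
unit clause [4] forces x4=T; simplify:
  satisfied 1 clause(s); 2 remain; assigned so far: [3, 4]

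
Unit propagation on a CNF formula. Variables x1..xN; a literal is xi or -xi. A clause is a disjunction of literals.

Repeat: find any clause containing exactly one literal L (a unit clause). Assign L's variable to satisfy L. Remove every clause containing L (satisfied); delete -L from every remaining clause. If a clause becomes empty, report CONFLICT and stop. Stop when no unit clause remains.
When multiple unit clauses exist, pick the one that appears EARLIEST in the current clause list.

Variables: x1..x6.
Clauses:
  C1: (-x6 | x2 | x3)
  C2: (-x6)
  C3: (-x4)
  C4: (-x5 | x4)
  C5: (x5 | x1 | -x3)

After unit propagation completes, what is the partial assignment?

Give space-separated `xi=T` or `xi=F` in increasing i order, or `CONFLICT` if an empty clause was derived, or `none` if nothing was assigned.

Answer: x4=F x5=F x6=F

Derivation:
unit clause [-6] forces x6=F; simplify:
  satisfied 2 clause(s); 3 remain; assigned so far: [6]
unit clause [-4] forces x4=F; simplify:
  drop 4 from [-5, 4] -> [-5]
  satisfied 1 clause(s); 2 remain; assigned so far: [4, 6]
unit clause [-5] forces x5=F; simplify:
  drop 5 from [5, 1, -3] -> [1, -3]
  satisfied 1 clause(s); 1 remain; assigned so far: [4, 5, 6]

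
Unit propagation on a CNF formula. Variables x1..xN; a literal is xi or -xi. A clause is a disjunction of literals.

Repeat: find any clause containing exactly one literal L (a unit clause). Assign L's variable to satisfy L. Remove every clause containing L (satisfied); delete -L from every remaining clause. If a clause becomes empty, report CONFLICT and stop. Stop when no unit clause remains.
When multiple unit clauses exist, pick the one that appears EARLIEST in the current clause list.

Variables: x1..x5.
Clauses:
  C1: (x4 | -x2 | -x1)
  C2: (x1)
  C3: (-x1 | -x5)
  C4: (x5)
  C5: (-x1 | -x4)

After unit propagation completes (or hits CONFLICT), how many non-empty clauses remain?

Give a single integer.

Answer: 2

Derivation:
unit clause [1] forces x1=T; simplify:
  drop -1 from [4, -2, -1] -> [4, -2]
  drop -1 from [-1, -5] -> [-5]
  drop -1 from [-1, -4] -> [-4]
  satisfied 1 clause(s); 4 remain; assigned so far: [1]
unit clause [-5] forces x5=F; simplify:
  drop 5 from [5] -> [] (empty!)
  satisfied 1 clause(s); 3 remain; assigned so far: [1, 5]
CONFLICT (empty clause)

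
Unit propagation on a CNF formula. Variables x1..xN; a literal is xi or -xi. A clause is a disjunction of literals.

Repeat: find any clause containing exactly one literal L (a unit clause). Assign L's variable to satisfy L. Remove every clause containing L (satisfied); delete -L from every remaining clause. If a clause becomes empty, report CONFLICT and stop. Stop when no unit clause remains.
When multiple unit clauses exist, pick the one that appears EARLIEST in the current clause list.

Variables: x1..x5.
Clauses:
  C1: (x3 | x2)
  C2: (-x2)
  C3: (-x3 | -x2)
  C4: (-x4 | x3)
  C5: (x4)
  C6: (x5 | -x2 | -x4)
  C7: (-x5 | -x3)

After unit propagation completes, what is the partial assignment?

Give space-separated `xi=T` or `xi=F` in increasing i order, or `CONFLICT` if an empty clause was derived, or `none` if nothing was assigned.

unit clause [-2] forces x2=F; simplify:
  drop 2 from [3, 2] -> [3]
  satisfied 3 clause(s); 4 remain; assigned so far: [2]
unit clause [3] forces x3=T; simplify:
  drop -3 from [-5, -3] -> [-5]
  satisfied 2 clause(s); 2 remain; assigned so far: [2, 3]
unit clause [4] forces x4=T; simplify:
  satisfied 1 clause(s); 1 remain; assigned so far: [2, 3, 4]
unit clause [-5] forces x5=F; simplify:
  satisfied 1 clause(s); 0 remain; assigned so far: [2, 3, 4, 5]

Answer: x2=F x3=T x4=T x5=F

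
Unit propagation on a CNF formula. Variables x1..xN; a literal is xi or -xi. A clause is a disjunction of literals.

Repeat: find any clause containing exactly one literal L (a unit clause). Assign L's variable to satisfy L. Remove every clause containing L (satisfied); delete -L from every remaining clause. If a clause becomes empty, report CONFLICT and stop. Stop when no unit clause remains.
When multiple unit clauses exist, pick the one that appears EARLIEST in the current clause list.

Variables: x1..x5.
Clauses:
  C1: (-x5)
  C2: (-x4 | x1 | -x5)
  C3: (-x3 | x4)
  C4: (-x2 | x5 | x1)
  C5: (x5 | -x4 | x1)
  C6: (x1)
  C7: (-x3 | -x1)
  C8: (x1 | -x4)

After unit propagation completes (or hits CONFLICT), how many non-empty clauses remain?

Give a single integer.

Answer: 0

Derivation:
unit clause [-5] forces x5=F; simplify:
  drop 5 from [-2, 5, 1] -> [-2, 1]
  drop 5 from [5, -4, 1] -> [-4, 1]
  satisfied 2 clause(s); 6 remain; assigned so far: [5]
unit clause [1] forces x1=T; simplify:
  drop -1 from [-3, -1] -> [-3]
  satisfied 4 clause(s); 2 remain; assigned so far: [1, 5]
unit clause [-3] forces x3=F; simplify:
  satisfied 2 clause(s); 0 remain; assigned so far: [1, 3, 5]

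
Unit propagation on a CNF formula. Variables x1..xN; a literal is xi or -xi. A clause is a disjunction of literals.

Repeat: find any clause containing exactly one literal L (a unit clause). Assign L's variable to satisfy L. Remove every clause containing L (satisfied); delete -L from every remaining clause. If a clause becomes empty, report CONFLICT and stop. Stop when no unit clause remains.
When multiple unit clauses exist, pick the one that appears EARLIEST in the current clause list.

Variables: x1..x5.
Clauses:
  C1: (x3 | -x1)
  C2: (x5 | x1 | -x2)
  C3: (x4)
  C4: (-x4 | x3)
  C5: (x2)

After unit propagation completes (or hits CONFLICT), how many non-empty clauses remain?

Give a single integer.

Answer: 1

Derivation:
unit clause [4] forces x4=T; simplify:
  drop -4 from [-4, 3] -> [3]
  satisfied 1 clause(s); 4 remain; assigned so far: [4]
unit clause [3] forces x3=T; simplify:
  satisfied 2 clause(s); 2 remain; assigned so far: [3, 4]
unit clause [2] forces x2=T; simplify:
  drop -2 from [5, 1, -2] -> [5, 1]
  satisfied 1 clause(s); 1 remain; assigned so far: [2, 3, 4]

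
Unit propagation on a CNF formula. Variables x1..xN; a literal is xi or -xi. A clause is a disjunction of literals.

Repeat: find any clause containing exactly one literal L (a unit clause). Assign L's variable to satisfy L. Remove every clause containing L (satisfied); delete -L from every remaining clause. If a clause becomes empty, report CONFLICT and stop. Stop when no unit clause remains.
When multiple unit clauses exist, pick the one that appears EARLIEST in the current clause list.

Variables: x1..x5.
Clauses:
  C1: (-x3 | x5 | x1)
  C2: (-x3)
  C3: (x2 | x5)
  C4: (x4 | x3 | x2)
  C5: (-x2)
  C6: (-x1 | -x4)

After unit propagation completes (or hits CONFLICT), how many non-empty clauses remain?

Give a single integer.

unit clause [-3] forces x3=F; simplify:
  drop 3 from [4, 3, 2] -> [4, 2]
  satisfied 2 clause(s); 4 remain; assigned so far: [3]
unit clause [-2] forces x2=F; simplify:
  drop 2 from [2, 5] -> [5]
  drop 2 from [4, 2] -> [4]
  satisfied 1 clause(s); 3 remain; assigned so far: [2, 3]
unit clause [5] forces x5=T; simplify:
  satisfied 1 clause(s); 2 remain; assigned so far: [2, 3, 5]
unit clause [4] forces x4=T; simplify:
  drop -4 from [-1, -4] -> [-1]
  satisfied 1 clause(s); 1 remain; assigned so far: [2, 3, 4, 5]
unit clause [-1] forces x1=F; simplify:
  satisfied 1 clause(s); 0 remain; assigned so far: [1, 2, 3, 4, 5]

Answer: 0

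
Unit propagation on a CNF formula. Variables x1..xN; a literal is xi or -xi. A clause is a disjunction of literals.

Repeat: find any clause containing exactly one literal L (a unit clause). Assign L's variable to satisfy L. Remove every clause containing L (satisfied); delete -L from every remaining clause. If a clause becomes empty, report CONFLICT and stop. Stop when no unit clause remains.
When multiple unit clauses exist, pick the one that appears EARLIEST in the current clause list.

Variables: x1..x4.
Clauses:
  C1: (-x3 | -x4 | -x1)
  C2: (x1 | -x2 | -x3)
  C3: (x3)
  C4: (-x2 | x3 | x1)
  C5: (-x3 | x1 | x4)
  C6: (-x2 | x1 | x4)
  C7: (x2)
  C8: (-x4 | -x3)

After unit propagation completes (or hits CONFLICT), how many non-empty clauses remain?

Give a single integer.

Answer: 0

Derivation:
unit clause [3] forces x3=T; simplify:
  drop -3 from [-3, -4, -1] -> [-4, -1]
  drop -3 from [1, -2, -3] -> [1, -2]
  drop -3 from [-3, 1, 4] -> [1, 4]
  drop -3 from [-4, -3] -> [-4]
  satisfied 2 clause(s); 6 remain; assigned so far: [3]
unit clause [2] forces x2=T; simplify:
  drop -2 from [1, -2] -> [1]
  drop -2 from [-2, 1, 4] -> [1, 4]
  satisfied 1 clause(s); 5 remain; assigned so far: [2, 3]
unit clause [1] forces x1=T; simplify:
  drop -1 from [-4, -1] -> [-4]
  satisfied 3 clause(s); 2 remain; assigned so far: [1, 2, 3]
unit clause [-4] forces x4=F; simplify:
  satisfied 2 clause(s); 0 remain; assigned so far: [1, 2, 3, 4]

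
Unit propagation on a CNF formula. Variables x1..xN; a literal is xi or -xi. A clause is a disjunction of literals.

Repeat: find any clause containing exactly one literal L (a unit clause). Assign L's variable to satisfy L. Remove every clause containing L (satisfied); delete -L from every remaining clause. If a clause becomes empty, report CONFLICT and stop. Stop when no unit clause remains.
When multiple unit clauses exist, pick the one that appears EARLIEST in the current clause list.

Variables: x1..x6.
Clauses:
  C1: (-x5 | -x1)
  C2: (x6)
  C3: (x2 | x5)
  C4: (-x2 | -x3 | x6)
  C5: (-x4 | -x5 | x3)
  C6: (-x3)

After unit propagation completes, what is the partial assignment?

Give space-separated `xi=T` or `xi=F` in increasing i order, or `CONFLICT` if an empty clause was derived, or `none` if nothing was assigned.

unit clause [6] forces x6=T; simplify:
  satisfied 2 clause(s); 4 remain; assigned so far: [6]
unit clause [-3] forces x3=F; simplify:
  drop 3 from [-4, -5, 3] -> [-4, -5]
  satisfied 1 clause(s); 3 remain; assigned so far: [3, 6]

Answer: x3=F x6=T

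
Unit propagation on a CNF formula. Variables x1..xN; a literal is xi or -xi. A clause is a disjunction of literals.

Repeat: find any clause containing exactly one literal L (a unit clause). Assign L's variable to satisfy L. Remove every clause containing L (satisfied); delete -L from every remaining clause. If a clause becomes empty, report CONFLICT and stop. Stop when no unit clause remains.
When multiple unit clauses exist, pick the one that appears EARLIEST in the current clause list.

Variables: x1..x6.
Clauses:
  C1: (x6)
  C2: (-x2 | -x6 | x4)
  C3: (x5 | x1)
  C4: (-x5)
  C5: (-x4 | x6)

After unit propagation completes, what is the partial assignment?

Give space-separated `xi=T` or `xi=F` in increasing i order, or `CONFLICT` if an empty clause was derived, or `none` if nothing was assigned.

unit clause [6] forces x6=T; simplify:
  drop -6 from [-2, -6, 4] -> [-2, 4]
  satisfied 2 clause(s); 3 remain; assigned so far: [6]
unit clause [-5] forces x5=F; simplify:
  drop 5 from [5, 1] -> [1]
  satisfied 1 clause(s); 2 remain; assigned so far: [5, 6]
unit clause [1] forces x1=T; simplify:
  satisfied 1 clause(s); 1 remain; assigned so far: [1, 5, 6]

Answer: x1=T x5=F x6=T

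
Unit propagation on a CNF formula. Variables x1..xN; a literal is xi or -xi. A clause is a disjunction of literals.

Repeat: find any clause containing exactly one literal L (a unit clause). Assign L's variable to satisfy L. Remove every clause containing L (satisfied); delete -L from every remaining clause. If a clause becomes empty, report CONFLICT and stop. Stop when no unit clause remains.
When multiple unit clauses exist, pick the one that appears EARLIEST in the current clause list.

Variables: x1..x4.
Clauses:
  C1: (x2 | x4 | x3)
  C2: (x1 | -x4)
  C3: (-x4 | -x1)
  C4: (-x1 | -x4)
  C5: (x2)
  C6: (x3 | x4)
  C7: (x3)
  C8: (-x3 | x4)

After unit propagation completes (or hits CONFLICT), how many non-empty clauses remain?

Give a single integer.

Answer: 0

Derivation:
unit clause [2] forces x2=T; simplify:
  satisfied 2 clause(s); 6 remain; assigned so far: [2]
unit clause [3] forces x3=T; simplify:
  drop -3 from [-3, 4] -> [4]
  satisfied 2 clause(s); 4 remain; assigned so far: [2, 3]
unit clause [4] forces x4=T; simplify:
  drop -4 from [1, -4] -> [1]
  drop -4 from [-4, -1] -> [-1]
  drop -4 from [-1, -4] -> [-1]
  satisfied 1 clause(s); 3 remain; assigned so far: [2, 3, 4]
unit clause [1] forces x1=T; simplify:
  drop -1 from [-1] -> [] (empty!)
  drop -1 from [-1] -> [] (empty!)
  satisfied 1 clause(s); 2 remain; assigned so far: [1, 2, 3, 4]
CONFLICT (empty clause)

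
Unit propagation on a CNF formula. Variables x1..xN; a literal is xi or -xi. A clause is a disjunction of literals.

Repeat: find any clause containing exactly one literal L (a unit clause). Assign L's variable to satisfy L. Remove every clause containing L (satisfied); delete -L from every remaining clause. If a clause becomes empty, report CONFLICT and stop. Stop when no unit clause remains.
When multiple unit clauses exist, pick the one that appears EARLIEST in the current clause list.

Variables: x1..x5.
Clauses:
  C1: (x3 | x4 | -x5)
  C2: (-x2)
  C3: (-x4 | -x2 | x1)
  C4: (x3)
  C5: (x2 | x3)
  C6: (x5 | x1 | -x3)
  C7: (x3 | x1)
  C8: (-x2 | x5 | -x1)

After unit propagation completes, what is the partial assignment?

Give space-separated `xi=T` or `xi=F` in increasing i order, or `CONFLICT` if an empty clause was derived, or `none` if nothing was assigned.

unit clause [-2] forces x2=F; simplify:
  drop 2 from [2, 3] -> [3]
  satisfied 3 clause(s); 5 remain; assigned so far: [2]
unit clause [3] forces x3=T; simplify:
  drop -3 from [5, 1, -3] -> [5, 1]
  satisfied 4 clause(s); 1 remain; assigned so far: [2, 3]

Answer: x2=F x3=T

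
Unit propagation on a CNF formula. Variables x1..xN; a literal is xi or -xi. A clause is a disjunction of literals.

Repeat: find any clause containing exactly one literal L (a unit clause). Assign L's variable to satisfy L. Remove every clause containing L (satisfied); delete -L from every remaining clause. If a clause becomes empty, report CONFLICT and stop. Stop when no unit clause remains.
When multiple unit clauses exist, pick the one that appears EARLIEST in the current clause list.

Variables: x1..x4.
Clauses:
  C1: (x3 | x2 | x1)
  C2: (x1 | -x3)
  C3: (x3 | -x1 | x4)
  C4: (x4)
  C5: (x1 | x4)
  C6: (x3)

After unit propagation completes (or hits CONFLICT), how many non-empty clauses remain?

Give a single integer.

unit clause [4] forces x4=T; simplify:
  satisfied 3 clause(s); 3 remain; assigned so far: [4]
unit clause [3] forces x3=T; simplify:
  drop -3 from [1, -3] -> [1]
  satisfied 2 clause(s); 1 remain; assigned so far: [3, 4]
unit clause [1] forces x1=T; simplify:
  satisfied 1 clause(s); 0 remain; assigned so far: [1, 3, 4]

Answer: 0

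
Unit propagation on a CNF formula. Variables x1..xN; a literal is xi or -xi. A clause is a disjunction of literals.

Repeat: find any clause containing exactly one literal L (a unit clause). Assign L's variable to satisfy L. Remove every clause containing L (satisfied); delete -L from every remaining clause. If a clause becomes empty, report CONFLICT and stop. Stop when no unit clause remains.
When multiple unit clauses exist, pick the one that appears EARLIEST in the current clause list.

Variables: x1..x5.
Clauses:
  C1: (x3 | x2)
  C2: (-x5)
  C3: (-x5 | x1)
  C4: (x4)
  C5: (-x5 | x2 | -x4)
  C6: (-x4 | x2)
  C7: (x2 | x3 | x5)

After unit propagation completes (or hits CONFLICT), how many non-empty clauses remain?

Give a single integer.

Answer: 0

Derivation:
unit clause [-5] forces x5=F; simplify:
  drop 5 from [2, 3, 5] -> [2, 3]
  satisfied 3 clause(s); 4 remain; assigned so far: [5]
unit clause [4] forces x4=T; simplify:
  drop -4 from [-4, 2] -> [2]
  satisfied 1 clause(s); 3 remain; assigned so far: [4, 5]
unit clause [2] forces x2=T; simplify:
  satisfied 3 clause(s); 0 remain; assigned so far: [2, 4, 5]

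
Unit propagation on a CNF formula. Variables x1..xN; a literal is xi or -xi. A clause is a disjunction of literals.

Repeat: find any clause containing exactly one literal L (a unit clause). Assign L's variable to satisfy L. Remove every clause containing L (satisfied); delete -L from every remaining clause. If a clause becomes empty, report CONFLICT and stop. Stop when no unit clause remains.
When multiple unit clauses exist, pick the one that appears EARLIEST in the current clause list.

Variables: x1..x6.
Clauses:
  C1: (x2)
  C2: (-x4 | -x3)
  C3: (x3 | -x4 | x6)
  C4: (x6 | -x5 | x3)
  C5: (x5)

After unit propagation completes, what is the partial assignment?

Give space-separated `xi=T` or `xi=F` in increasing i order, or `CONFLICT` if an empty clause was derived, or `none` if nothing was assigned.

Answer: x2=T x5=T

Derivation:
unit clause [2] forces x2=T; simplify:
  satisfied 1 clause(s); 4 remain; assigned so far: [2]
unit clause [5] forces x5=T; simplify:
  drop -5 from [6, -5, 3] -> [6, 3]
  satisfied 1 clause(s); 3 remain; assigned so far: [2, 5]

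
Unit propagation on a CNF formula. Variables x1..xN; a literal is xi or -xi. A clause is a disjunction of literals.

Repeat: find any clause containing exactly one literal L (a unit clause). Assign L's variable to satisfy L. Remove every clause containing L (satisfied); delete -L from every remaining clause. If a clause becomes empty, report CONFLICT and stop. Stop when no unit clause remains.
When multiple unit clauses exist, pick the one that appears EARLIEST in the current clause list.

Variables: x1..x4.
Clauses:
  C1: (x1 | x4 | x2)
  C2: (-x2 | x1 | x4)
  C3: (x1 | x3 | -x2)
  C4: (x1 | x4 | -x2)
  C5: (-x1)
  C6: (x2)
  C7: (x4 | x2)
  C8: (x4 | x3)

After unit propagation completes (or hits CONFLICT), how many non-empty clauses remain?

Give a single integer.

unit clause [-1] forces x1=F; simplify:
  drop 1 from [1, 4, 2] -> [4, 2]
  drop 1 from [-2, 1, 4] -> [-2, 4]
  drop 1 from [1, 3, -2] -> [3, -2]
  drop 1 from [1, 4, -2] -> [4, -2]
  satisfied 1 clause(s); 7 remain; assigned so far: [1]
unit clause [2] forces x2=T; simplify:
  drop -2 from [-2, 4] -> [4]
  drop -2 from [3, -2] -> [3]
  drop -2 from [4, -2] -> [4]
  satisfied 3 clause(s); 4 remain; assigned so far: [1, 2]
unit clause [4] forces x4=T; simplify:
  satisfied 3 clause(s); 1 remain; assigned so far: [1, 2, 4]
unit clause [3] forces x3=T; simplify:
  satisfied 1 clause(s); 0 remain; assigned so far: [1, 2, 3, 4]

Answer: 0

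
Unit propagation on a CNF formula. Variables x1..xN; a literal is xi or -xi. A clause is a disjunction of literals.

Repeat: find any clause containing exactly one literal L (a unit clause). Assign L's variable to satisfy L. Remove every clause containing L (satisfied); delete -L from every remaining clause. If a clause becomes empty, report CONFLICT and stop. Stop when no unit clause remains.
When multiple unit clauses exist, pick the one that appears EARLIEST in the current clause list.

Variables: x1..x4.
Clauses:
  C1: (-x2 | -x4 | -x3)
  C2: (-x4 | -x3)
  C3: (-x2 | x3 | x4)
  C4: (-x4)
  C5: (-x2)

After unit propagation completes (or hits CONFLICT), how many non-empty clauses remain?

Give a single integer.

unit clause [-4] forces x4=F; simplify:
  drop 4 from [-2, 3, 4] -> [-2, 3]
  satisfied 3 clause(s); 2 remain; assigned so far: [4]
unit clause [-2] forces x2=F; simplify:
  satisfied 2 clause(s); 0 remain; assigned so far: [2, 4]

Answer: 0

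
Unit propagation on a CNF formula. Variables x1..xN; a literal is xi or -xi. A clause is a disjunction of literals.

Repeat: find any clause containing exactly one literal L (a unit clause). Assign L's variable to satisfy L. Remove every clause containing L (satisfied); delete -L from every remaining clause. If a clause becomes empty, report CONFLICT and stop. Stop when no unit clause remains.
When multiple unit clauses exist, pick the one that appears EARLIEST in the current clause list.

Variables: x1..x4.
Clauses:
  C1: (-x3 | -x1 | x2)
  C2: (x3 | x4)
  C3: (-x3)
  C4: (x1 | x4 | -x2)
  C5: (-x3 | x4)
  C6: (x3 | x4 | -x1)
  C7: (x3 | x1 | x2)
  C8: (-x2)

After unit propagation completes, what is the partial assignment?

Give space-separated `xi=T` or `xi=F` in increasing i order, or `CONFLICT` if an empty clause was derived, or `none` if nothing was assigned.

unit clause [-3] forces x3=F; simplify:
  drop 3 from [3, 4] -> [4]
  drop 3 from [3, 4, -1] -> [4, -1]
  drop 3 from [3, 1, 2] -> [1, 2]
  satisfied 3 clause(s); 5 remain; assigned so far: [3]
unit clause [4] forces x4=T; simplify:
  satisfied 3 clause(s); 2 remain; assigned so far: [3, 4]
unit clause [-2] forces x2=F; simplify:
  drop 2 from [1, 2] -> [1]
  satisfied 1 clause(s); 1 remain; assigned so far: [2, 3, 4]
unit clause [1] forces x1=T; simplify:
  satisfied 1 clause(s); 0 remain; assigned so far: [1, 2, 3, 4]

Answer: x1=T x2=F x3=F x4=T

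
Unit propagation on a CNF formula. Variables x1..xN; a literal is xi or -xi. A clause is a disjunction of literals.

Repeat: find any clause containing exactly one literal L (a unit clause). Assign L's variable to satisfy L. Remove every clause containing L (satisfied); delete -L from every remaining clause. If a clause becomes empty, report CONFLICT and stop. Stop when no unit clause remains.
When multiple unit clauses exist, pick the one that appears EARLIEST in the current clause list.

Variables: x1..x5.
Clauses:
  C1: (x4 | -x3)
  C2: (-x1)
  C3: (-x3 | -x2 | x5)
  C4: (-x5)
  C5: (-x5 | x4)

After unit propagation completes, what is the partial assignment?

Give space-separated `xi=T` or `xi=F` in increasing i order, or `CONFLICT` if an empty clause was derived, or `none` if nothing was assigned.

Answer: x1=F x5=F

Derivation:
unit clause [-1] forces x1=F; simplify:
  satisfied 1 clause(s); 4 remain; assigned so far: [1]
unit clause [-5] forces x5=F; simplify:
  drop 5 from [-3, -2, 5] -> [-3, -2]
  satisfied 2 clause(s); 2 remain; assigned so far: [1, 5]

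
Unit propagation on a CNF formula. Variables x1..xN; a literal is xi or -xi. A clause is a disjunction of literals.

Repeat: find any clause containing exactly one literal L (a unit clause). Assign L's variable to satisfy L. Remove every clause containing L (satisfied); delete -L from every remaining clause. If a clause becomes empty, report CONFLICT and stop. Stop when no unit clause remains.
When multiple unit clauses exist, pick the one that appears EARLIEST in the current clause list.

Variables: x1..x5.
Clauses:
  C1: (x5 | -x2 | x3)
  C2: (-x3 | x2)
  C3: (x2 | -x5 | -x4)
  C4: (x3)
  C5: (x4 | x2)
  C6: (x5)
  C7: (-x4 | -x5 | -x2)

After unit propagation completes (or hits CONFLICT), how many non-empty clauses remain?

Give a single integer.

Answer: 0

Derivation:
unit clause [3] forces x3=T; simplify:
  drop -3 from [-3, 2] -> [2]
  satisfied 2 clause(s); 5 remain; assigned so far: [3]
unit clause [2] forces x2=T; simplify:
  drop -2 from [-4, -5, -2] -> [-4, -5]
  satisfied 3 clause(s); 2 remain; assigned so far: [2, 3]
unit clause [5] forces x5=T; simplify:
  drop -5 from [-4, -5] -> [-4]
  satisfied 1 clause(s); 1 remain; assigned so far: [2, 3, 5]
unit clause [-4] forces x4=F; simplify:
  satisfied 1 clause(s); 0 remain; assigned so far: [2, 3, 4, 5]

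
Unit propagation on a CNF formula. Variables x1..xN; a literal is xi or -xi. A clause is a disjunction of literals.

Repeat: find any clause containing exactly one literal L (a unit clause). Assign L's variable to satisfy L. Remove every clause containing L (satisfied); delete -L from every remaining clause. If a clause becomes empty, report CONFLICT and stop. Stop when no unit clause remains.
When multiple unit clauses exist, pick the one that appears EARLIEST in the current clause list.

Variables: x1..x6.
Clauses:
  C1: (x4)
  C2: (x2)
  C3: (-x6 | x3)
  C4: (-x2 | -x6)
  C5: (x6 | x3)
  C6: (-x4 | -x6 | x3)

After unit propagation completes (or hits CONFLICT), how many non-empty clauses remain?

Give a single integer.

unit clause [4] forces x4=T; simplify:
  drop -4 from [-4, -6, 3] -> [-6, 3]
  satisfied 1 clause(s); 5 remain; assigned so far: [4]
unit clause [2] forces x2=T; simplify:
  drop -2 from [-2, -6] -> [-6]
  satisfied 1 clause(s); 4 remain; assigned so far: [2, 4]
unit clause [-6] forces x6=F; simplify:
  drop 6 from [6, 3] -> [3]
  satisfied 3 clause(s); 1 remain; assigned so far: [2, 4, 6]
unit clause [3] forces x3=T; simplify:
  satisfied 1 clause(s); 0 remain; assigned so far: [2, 3, 4, 6]

Answer: 0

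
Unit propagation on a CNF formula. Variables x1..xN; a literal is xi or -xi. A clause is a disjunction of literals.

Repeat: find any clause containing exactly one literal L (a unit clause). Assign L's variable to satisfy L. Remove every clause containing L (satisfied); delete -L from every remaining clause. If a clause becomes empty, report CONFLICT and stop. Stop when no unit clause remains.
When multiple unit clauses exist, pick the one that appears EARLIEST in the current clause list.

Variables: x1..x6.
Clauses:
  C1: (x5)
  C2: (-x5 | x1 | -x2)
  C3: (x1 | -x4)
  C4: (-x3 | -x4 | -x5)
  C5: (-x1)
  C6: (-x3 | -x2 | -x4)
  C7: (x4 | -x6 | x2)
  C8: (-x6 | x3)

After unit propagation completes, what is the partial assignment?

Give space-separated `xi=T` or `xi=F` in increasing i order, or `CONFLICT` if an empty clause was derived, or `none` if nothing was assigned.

unit clause [5] forces x5=T; simplify:
  drop -5 from [-5, 1, -2] -> [1, -2]
  drop -5 from [-3, -4, -5] -> [-3, -4]
  satisfied 1 clause(s); 7 remain; assigned so far: [5]
unit clause [-1] forces x1=F; simplify:
  drop 1 from [1, -2] -> [-2]
  drop 1 from [1, -4] -> [-4]
  satisfied 1 clause(s); 6 remain; assigned so far: [1, 5]
unit clause [-2] forces x2=F; simplify:
  drop 2 from [4, -6, 2] -> [4, -6]
  satisfied 2 clause(s); 4 remain; assigned so far: [1, 2, 5]
unit clause [-4] forces x4=F; simplify:
  drop 4 from [4, -6] -> [-6]
  satisfied 2 clause(s); 2 remain; assigned so far: [1, 2, 4, 5]
unit clause [-6] forces x6=F; simplify:
  satisfied 2 clause(s); 0 remain; assigned so far: [1, 2, 4, 5, 6]

Answer: x1=F x2=F x4=F x5=T x6=F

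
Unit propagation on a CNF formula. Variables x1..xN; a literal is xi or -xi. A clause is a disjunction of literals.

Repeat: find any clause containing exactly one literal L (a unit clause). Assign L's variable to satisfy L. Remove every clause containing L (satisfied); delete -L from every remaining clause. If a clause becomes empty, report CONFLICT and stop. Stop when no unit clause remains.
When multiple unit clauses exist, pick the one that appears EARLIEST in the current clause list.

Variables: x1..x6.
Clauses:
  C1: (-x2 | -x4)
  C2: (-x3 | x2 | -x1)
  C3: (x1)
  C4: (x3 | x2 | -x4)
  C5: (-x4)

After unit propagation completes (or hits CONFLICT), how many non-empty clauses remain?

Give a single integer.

unit clause [1] forces x1=T; simplify:
  drop -1 from [-3, 2, -1] -> [-3, 2]
  satisfied 1 clause(s); 4 remain; assigned so far: [1]
unit clause [-4] forces x4=F; simplify:
  satisfied 3 clause(s); 1 remain; assigned so far: [1, 4]

Answer: 1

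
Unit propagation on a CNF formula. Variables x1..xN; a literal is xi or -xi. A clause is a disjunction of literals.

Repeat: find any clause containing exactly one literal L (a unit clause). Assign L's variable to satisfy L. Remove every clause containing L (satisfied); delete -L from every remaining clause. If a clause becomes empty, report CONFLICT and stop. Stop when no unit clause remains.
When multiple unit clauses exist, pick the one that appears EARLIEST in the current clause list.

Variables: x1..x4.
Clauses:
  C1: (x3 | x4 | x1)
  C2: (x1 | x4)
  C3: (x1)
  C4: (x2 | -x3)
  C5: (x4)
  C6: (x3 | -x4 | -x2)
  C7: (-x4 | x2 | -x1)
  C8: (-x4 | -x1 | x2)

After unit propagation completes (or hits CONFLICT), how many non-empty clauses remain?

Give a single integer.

unit clause [1] forces x1=T; simplify:
  drop -1 from [-4, 2, -1] -> [-4, 2]
  drop -1 from [-4, -1, 2] -> [-4, 2]
  satisfied 3 clause(s); 5 remain; assigned so far: [1]
unit clause [4] forces x4=T; simplify:
  drop -4 from [3, -4, -2] -> [3, -2]
  drop -4 from [-4, 2] -> [2]
  drop -4 from [-4, 2] -> [2]
  satisfied 1 clause(s); 4 remain; assigned so far: [1, 4]
unit clause [2] forces x2=T; simplify:
  drop -2 from [3, -2] -> [3]
  satisfied 3 clause(s); 1 remain; assigned so far: [1, 2, 4]
unit clause [3] forces x3=T; simplify:
  satisfied 1 clause(s); 0 remain; assigned so far: [1, 2, 3, 4]

Answer: 0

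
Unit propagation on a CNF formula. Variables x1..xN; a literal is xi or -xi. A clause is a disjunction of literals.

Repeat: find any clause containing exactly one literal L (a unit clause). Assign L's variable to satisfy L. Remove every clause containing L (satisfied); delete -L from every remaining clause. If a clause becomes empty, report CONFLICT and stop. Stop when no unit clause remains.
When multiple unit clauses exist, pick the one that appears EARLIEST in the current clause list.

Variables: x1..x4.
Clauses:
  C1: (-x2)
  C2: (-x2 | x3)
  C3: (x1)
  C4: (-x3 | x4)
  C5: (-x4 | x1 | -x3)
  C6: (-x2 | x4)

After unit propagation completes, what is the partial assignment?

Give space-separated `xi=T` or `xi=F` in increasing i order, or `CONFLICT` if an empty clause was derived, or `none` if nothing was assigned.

unit clause [-2] forces x2=F; simplify:
  satisfied 3 clause(s); 3 remain; assigned so far: [2]
unit clause [1] forces x1=T; simplify:
  satisfied 2 clause(s); 1 remain; assigned so far: [1, 2]

Answer: x1=T x2=F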